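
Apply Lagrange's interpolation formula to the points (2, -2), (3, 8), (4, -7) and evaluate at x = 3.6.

Lagrange interpolation formula:
P(x) = Σ yᵢ × Lᵢ(x)
where Lᵢ(x) = Π_{j≠i} (x - xⱼ)/(xᵢ - xⱼ)

L_0(3.6) = (3.6 - 3)/(2 - 3) × (3.6 - 4)/(2 - 4) = -0.120000
L_1(3.6) = (3.6 - 2)/(3 - 2) × (3.6 - 4)/(3 - 4) = 0.640000
L_2(3.6) = (3.6 - 2)/(4 - 2) × (3.6 - 3)/(4 - 3) = 0.480000

P(3.6) = (-2)×L_0(3.6) + 8×L_1(3.6) + (-7)×L_2(3.6)
P(3.6) = 2.000000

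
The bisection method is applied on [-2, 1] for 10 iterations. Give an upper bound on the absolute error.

Bisection error bound: |error| ≤ (b-a)/2^n
|error| ≤ (1 - (-2))/2^10 = 3/2^10
|error| ≤ 0.0029296875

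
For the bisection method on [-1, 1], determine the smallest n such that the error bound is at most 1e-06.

We need (b-a)/2^n ≤ 1e-06
(1 - (-1))/2^n ≤ 1e-06
2/2^n ≤ 1e-06
2^n ≥ 2000000
n ≥ log₂(2000000) = 20.93
n ≥ 21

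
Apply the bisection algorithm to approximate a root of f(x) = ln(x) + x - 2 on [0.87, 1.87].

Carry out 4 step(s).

f(x) = ln(x) + x - 2
Initial interval: [0.87, 1.87]

Iteration 1:
  c_1 = (0.870000 + 1.870000)/2 = 1.370000
  f(c_1) = f(1.370000) = -0.315189
  f(a) × f(c) ≥ 0, new interval: [1.370000, 1.870000]
Iteration 2:
  c_2 = (1.370000 + 1.870000)/2 = 1.620000
  f(c_2) = f(1.620000) = 0.102426
  f(a) × f(c) < 0, new interval: [1.370000, 1.620000]
Iteration 3:
  c_3 = (1.370000 + 1.620000)/2 = 1.495000
  f(c_3) = f(1.495000) = -0.102874
  f(a) × f(c) ≥ 0, new interval: [1.495000, 1.620000]
Iteration 4:
  c_4 = (1.495000 + 1.620000)/2 = 1.557500
  f(c_4) = f(1.557500) = 0.000582
  f(a) × f(c) < 0, new interval: [1.495000, 1.557500]

After 4 iteration(s), the approximation is c_4 = 1.557500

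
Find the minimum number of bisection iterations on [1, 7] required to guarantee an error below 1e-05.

We need (b-a)/2^n ≤ 1e-05
(7 - 1)/2^n ≤ 1e-05
6/2^n ≤ 1e-05
2^n ≥ 600000
n ≥ log₂(600000) = 19.19
n ≥ 20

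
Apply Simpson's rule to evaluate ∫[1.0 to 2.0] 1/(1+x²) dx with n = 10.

f(x) = 1/(1+x²)
a = 1.0, b = 2.0, n = 10
h = (b - a)/n = 0.100000

Simpson's rule: (h/3)[f(x₀) + 4f(x₁) + 2f(x₂) + ... + f(xₙ)]

x_0 = 1.0000, f(x_0) = 0.500000, coefficient = 1
x_1 = 1.1000, f(x_1) = 0.452489, coefficient = 4
x_2 = 1.2000, f(x_2) = 0.409836, coefficient = 2
x_3 = 1.3000, f(x_3) = 0.371747, coefficient = 4
x_4 = 1.4000, f(x_4) = 0.337838, coefficient = 2
x_5 = 1.5000, f(x_5) = 0.307692, coefficient = 4
x_6 = 1.6000, f(x_6) = 0.280899, coefficient = 2
x_7 = 1.7000, f(x_7) = 0.257069, coefficient = 4
x_8 = 1.8000, f(x_8) = 0.235849, coefficient = 2
x_9 = 1.9000, f(x_9) = 0.216920, coefficient = 4
x_10 = 2.0000, f(x_10) = 0.200000, coefficient = 1

I ≈ (0.100000/3) × 9.652513 = 0.321750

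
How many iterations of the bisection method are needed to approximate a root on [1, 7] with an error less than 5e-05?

We need (b-a)/2^n ≤ 5e-05
(7 - 1)/2^n ≤ 5e-05
6/2^n ≤ 5e-05
2^n ≥ 120000
n ≥ log₂(120000) = 16.87
n ≥ 17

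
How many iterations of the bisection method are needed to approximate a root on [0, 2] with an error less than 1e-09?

We need (b-a)/2^n ≤ 1e-09
(2 - 0)/2^n ≤ 1e-09
2/2^n ≤ 1e-09
2^n ≥ 2000000000
n ≥ log₂(2000000000) = 30.90
n ≥ 31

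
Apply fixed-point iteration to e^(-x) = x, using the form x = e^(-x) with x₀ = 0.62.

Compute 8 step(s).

Equation: e^(-x) = x
Fixed-point form: x = e^(-x)
x₀ = 0.62

x_1 = g(0.620000) = 0.537944
x_2 = g(0.537944) = 0.583947
x_3 = g(0.583947) = 0.557693
x_4 = g(0.557693) = 0.572529
x_5 = g(0.572529) = 0.564097
x_6 = g(0.564097) = 0.568873
x_7 = g(0.568873) = 0.566163
x_8 = g(0.566163) = 0.567700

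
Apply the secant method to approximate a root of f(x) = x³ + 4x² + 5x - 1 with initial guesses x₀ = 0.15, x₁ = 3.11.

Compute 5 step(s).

f(x) = x³ + 4x² + 5x - 1
x₀ = 0.15, x₁ = 3.11

Secant formula: x_{n+1} = x_n - f(x_n)(x_n - x_{n-1})/(f(x_n) - f(x_{n-1}))

Iteration 1:
  f(0.150000) = -0.156625
  f(3.110000) = 83.318631
  x_2 = 3.110000 - 83.318631×(3.110000 - 0.150000)/(83.318631 - (-0.156625))
       = 0.155554
Iteration 2:
  f(3.110000) = 83.318631
  f(0.155554) = -0.121679
  x_3 = 0.155554 - (-0.121679)×(0.155554 - 3.110000)/(-0.121679 - 83.318631)
       = 0.159862
Iteration 3:
  f(0.155554) = -0.121679
  f(0.159862) = -0.094380
  x_4 = 0.159862 - (-0.094380)×(0.159862 - 0.155554)/(-0.094380 - (-0.121679))
       = 0.174757
Iteration 4:
  f(0.159862) = -0.094380
  f(0.174757) = 0.001284
  x_5 = 0.174757 - 0.001284×(0.174757 - 0.159862)/(0.001284 - (-0.094380))
       = 0.174557
Iteration 5:
  f(0.174757) = 0.001284
  f(0.174557) = -0.000013
  x_6 = 0.174557 - (-0.000013)×(0.174557 - 0.174757)/(-0.000013 - 0.001284)
       = 0.174559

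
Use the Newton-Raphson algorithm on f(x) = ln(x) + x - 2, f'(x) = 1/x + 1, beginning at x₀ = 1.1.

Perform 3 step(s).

f(x) = ln(x) + x - 2
f'(x) = 1/x + 1
x₀ = 1.1

Newton-Raphson formula: x_{n+1} = x_n - f(x_n)/f'(x_n)

Iteration 1:
  f(1.100000) = -0.804690
  f'(1.100000) = 1.909091
  x_1 = 1.100000 - (-0.804690)/1.909091 = 1.521504
Iteration 2:
  f(1.521504) = -0.058796
  f'(1.521504) = 1.657244
  x_2 = 1.521504 - (-0.058796)/1.657244 = 1.556983
Iteration 3:
  f(1.556983) = -0.000268
  f'(1.556983) = 1.642268
  x_3 = 1.556983 - (-0.000268)/1.642268 = 1.557146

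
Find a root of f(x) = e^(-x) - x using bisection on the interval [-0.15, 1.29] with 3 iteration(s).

f(x) = e^(-x) - x
Initial interval: [-0.15, 1.29]

Iteration 1:
  c_1 = (-0.150000 + 1.290000)/2 = 0.570000
  f(c_1) = f(0.570000) = -0.004475
  f(a) × f(c) < 0, new interval: [-0.150000, 0.570000]
Iteration 2:
  c_2 = (-0.150000 + 0.570000)/2 = 0.210000
  f(c_2) = f(0.210000) = 0.600584
  f(a) × f(c) ≥ 0, new interval: [0.210000, 0.570000]
Iteration 3:
  c_3 = (0.210000 + 0.570000)/2 = 0.390000
  f(c_3) = f(0.390000) = 0.287057
  f(a) × f(c) ≥ 0, new interval: [0.390000, 0.570000]

After 3 iteration(s), the approximation is c_3 = 0.390000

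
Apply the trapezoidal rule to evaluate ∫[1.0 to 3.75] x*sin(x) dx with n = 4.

f(x) = x*sin(x)
a = 1.0, b = 3.75, n = 4
h = (b - a)/n = 0.687500

Trapezoidal rule: (h/2)[f(x₀) + 2f(x₁) + 2f(x₂) + ... + f(xₙ)]

x_0 = 1.0000, f(x_0) = 0.841471, coefficient = 1
x_1 = 1.6875, f(x_1) = 1.676021, coefficient = 2
x_2 = 2.3750, f(x_2) = 1.647502, coefficient = 2
x_3 = 3.0625, f(x_3) = 0.241969, coefficient = 2
x_4 = 3.7500, f(x_4) = -2.143355, coefficient = 1

I ≈ (0.687500/2) × 5.829100 = 2.003753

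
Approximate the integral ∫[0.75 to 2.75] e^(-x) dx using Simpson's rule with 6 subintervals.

f(x) = e^(-x)
a = 0.75, b = 2.75, n = 6
h = (b - a)/n = 0.333333

Simpson's rule: (h/3)[f(x₀) + 4f(x₁) + 2f(x₂) + ... + f(xₙ)]

x_0 = 0.7500, f(x_0) = 0.472367, coefficient = 1
x_1 = 1.0833, f(x_1) = 0.338465, coefficient = 4
x_2 = 1.4167, f(x_2) = 0.242521, coefficient = 2
x_3 = 1.7500, f(x_3) = 0.173774, coefficient = 4
x_4 = 2.0833, f(x_4) = 0.124514, coefficient = 2
x_5 = 2.4167, f(x_5) = 0.089219, coefficient = 4
x_6 = 2.7500, f(x_6) = 0.063928, coefficient = 1

I ≈ (0.333333/3) × 3.676197 = 0.408466
Exact value: 0.408439
Error: 0.000028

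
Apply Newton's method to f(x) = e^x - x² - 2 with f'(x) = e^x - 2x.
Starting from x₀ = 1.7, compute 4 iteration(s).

f(x) = e^x - x² - 2
f'(x) = e^x - 2x
x₀ = 1.7

Newton-Raphson formula: x_{n+1} = x_n - f(x_n)/f'(x_n)

Iteration 1:
  f(1.700000) = 0.583947
  f'(1.700000) = 2.073947
  x_1 = 1.700000 - 0.583947/2.073947 = 1.418437
Iteration 2:
  f(1.418437) = 0.118695
  f'(1.418437) = 1.293785
  x_2 = 1.418437 - 0.118695/1.293785 = 1.326694
Iteration 3:
  f(1.326694) = 0.008447
  f'(1.326694) = 1.115176
  x_3 = 1.326694 - 0.008447/1.115176 = 1.319119
Iteration 4:
  f(1.319119) = 0.000050
  f'(1.319119) = 1.101888
  x_4 = 1.319119 - 0.000050/1.101888 = 1.319074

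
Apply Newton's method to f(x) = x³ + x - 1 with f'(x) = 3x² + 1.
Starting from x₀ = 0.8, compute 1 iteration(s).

f(x) = x³ + x - 1
f'(x) = 3x² + 1
x₀ = 0.8

Newton-Raphson formula: x_{n+1} = x_n - f(x_n)/f'(x_n)

Iteration 1:
  f(0.800000) = 0.312000
  f'(0.800000) = 2.920000
  x_1 = 0.800000 - 0.312000/2.920000 = 0.693151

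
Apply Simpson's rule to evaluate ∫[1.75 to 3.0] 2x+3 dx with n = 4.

f(x) = 2x+3
a = 1.75, b = 3.0, n = 4
h = (b - a)/n = 0.312500

Simpson's rule: (h/3)[f(x₀) + 4f(x₁) + 2f(x₂) + ... + f(xₙ)]

x_0 = 1.7500, f(x_0) = 6.500000, coefficient = 1
x_1 = 2.0625, f(x_1) = 7.125000, coefficient = 4
x_2 = 2.3750, f(x_2) = 7.750000, coefficient = 2
x_3 = 2.6875, f(x_3) = 8.375000, coefficient = 4
x_4 = 3.0000, f(x_4) = 9.000000, coefficient = 1

I ≈ (0.312500/3) × 93.000000 = 9.687500
Exact value: 9.687500
Error: 0.000000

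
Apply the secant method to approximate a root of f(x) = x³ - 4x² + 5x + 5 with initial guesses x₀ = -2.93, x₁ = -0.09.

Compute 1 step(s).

f(x) = x³ - 4x² + 5x + 5
x₀ = -2.93, x₁ = -0.09

Secant formula: x_{n+1} = x_n - f(x_n)(x_n - x_{n-1})/(f(x_n) - f(x_{n-1}))

Iteration 1:
  f(-2.930000) = -69.143357
  f(-0.090000) = 4.516871
  x_2 = -0.090000 - 4.516871×(-0.090000 - (-2.930000))/(4.516871 - (-69.143357))
       = -0.264150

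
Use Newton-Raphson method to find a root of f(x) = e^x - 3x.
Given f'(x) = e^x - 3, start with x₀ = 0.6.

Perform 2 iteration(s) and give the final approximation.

f(x) = e^x - 3x
f'(x) = e^x - 3
x₀ = 0.6

Newton-Raphson formula: x_{n+1} = x_n - f(x_n)/f'(x_n)

Iteration 1:
  f(0.600000) = 0.022119
  f'(0.600000) = -1.177881
  x_1 = 0.600000 - 0.022119/(-1.177881) = 0.618778
Iteration 2:
  f(0.618778) = 0.000323
  f'(0.618778) = -1.143341
  x_2 = 0.618778 - 0.000323/(-1.143341) = 0.619061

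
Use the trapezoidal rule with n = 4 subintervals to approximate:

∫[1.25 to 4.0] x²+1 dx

f(x) = x²+1
a = 1.25, b = 4.0, n = 4
h = (b - a)/n = 0.687500

Trapezoidal rule: (h/2)[f(x₀) + 2f(x₁) + 2f(x₂) + ... + f(xₙ)]

x_0 = 1.2500, f(x_0) = 2.562500, coefficient = 1
x_1 = 1.9375, f(x_1) = 4.753906, coefficient = 2
x_2 = 2.6250, f(x_2) = 7.890625, coefficient = 2
x_3 = 3.3125, f(x_3) = 11.972656, coefficient = 2
x_4 = 4.0000, f(x_4) = 17.000000, coefficient = 1

I ≈ (0.687500/2) × 68.796875 = 23.648926
Exact value: 23.432292
Error: 0.216634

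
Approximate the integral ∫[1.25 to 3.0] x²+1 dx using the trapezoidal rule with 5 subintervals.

f(x) = x²+1
a = 1.25, b = 3.0, n = 5
h = (b - a)/n = 0.350000

Trapezoidal rule: (h/2)[f(x₀) + 2f(x₁) + 2f(x₂) + ... + f(xₙ)]

x_0 = 1.2500, f(x_0) = 2.562500, coefficient = 1
x_1 = 1.6000, f(x_1) = 3.560000, coefficient = 2
x_2 = 1.9500, f(x_2) = 4.802500, coefficient = 2
x_3 = 2.3000, f(x_3) = 6.290000, coefficient = 2
x_4 = 2.6500, f(x_4) = 8.022500, coefficient = 2
x_5 = 3.0000, f(x_5) = 10.000000, coefficient = 1

I ≈ (0.350000/2) × 57.912500 = 10.134688
Exact value: 10.098958
Error: 0.035729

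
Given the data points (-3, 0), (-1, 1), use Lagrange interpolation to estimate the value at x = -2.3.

Lagrange interpolation formula:
P(x) = Σ yᵢ × Lᵢ(x)
where Lᵢ(x) = Π_{j≠i} (x - xⱼ)/(xᵢ - xⱼ)

L_0(-2.3) = (-2.3 - (-1))/(-3 - (-1)) = 0.650000
L_1(-2.3) = (-2.3 - (-3))/(-1 - (-3)) = 0.350000

P(-2.3) = 0×L_0(-2.3) + 1×L_1(-2.3)
P(-2.3) = 0.350000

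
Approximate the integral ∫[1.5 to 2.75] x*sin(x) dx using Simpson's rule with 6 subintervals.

f(x) = x*sin(x)
a = 1.5, b = 2.75, n = 6
h = (b - a)/n = 0.208333

Simpson's rule: (h/3)[f(x₀) + 4f(x₁) + 2f(x₂) + ... + f(xₙ)]

x_0 = 1.5000, f(x_0) = 1.496242, coefficient = 1
x_1 = 1.7083, f(x_1) = 1.692201, coefficient = 4
x_2 = 1.9167, f(x_2) = 1.803163, coefficient = 2
x_3 = 2.1250, f(x_3) = 1.806930, coefficient = 4
x_4 = 2.3333, f(x_4) = 1.687200, coefficient = 2
x_5 = 2.5417, f(x_5) = 1.434978, coefficient = 4
x_6 = 2.7500, f(x_6) = 1.049568, coefficient = 1

I ≈ (0.208333/3) × 29.262970 = 2.032151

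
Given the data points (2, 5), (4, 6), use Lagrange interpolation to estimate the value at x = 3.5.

Lagrange interpolation formula:
P(x) = Σ yᵢ × Lᵢ(x)
where Lᵢ(x) = Π_{j≠i} (x - xⱼ)/(xᵢ - xⱼ)

L_0(3.5) = (3.5 - 4)/(2 - 4) = 0.250000
L_1(3.5) = (3.5 - 2)/(4 - 2) = 0.750000

P(3.5) = 5×L_0(3.5) + 6×L_1(3.5)
P(3.5) = 5.750000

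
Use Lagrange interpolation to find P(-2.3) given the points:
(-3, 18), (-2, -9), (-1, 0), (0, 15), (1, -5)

Lagrange interpolation formula:
P(x) = Σ yᵢ × Lᵢ(x)
where Lᵢ(x) = Π_{j≠i} (x - xⱼ)/(xᵢ - xⱼ)

L_0(-2.3) = (-2.3 - (-2))/(-3 - (-2)) × (-2.3 - (-1))/(-3 - (-1)) × (-2.3 - 0)/(-3 - 0) × (-2.3 - 1)/(-3 - 1) = 0.123337
L_1(-2.3) = (-2.3 - (-3))/(-2 - (-3)) × (-2.3 - (-1))/(-2 - (-1)) × (-2.3 - 0)/(-2 - 0) × (-2.3 - 1)/(-2 - 1) = 1.151150
L_2(-2.3) = (-2.3 - (-3))/(-1 - (-3)) × (-2.3 - (-2))/(-1 - (-2)) × (-2.3 - 0)/(-1 - 0) × (-2.3 - 1)/(-1 - 1) = -0.398475
L_3(-2.3) = (-2.3 - (-3))/(0 - (-3)) × (-2.3 - (-2))/(0 - (-2)) × (-2.3 - (-1))/(0 - (-1)) × (-2.3 - 1)/(0 - 1) = 0.150150
L_4(-2.3) = (-2.3 - (-3))/(1 - (-3)) × (-2.3 - (-2))/(1 - (-2)) × (-2.3 - (-1))/(1 - (-1)) × (-2.3 - 0)/(1 - 0) = -0.026162

P(-2.3) = 18×L_0(-2.3) + (-9)×L_1(-2.3) + 0×L_2(-2.3) + 15×L_3(-2.3) + (-5)×L_4(-2.3)
P(-2.3) = -5.757213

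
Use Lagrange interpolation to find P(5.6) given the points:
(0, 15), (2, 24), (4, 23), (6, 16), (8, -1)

Lagrange interpolation formula:
P(x) = Σ yᵢ × Lᵢ(x)
where Lᵢ(x) = Π_{j≠i} (x - xⱼ)/(xᵢ - xⱼ)

L_0(5.6) = (5.6 - 2)/(0 - 2) × (5.6 - 4)/(0 - 4) × (5.6 - 6)/(0 - 6) × (5.6 - 8)/(0 - 8) = 0.014400
L_1(5.6) = (5.6 - 0)/(2 - 0) × (5.6 - 4)/(2 - 4) × (5.6 - 6)/(2 - 6) × (5.6 - 8)/(2 - 8) = -0.089600
L_2(5.6) = (5.6 - 0)/(4 - 0) × (5.6 - 2)/(4 - 2) × (5.6 - 6)/(4 - 6) × (5.6 - 8)/(4 - 8) = 0.302400
L_3(5.6) = (5.6 - 0)/(6 - 0) × (5.6 - 2)/(6 - 2) × (5.6 - 4)/(6 - 4) × (5.6 - 8)/(6 - 8) = 0.806400
L_4(5.6) = (5.6 - 0)/(8 - 0) × (5.6 - 2)/(8 - 2) × (5.6 - 4)/(8 - 4) × (5.6 - 6)/(8 - 6) = -0.033600

P(5.6) = 15×L_0(5.6) + 24×L_1(5.6) + 23×L_2(5.6) + 16×L_3(5.6) + (-1)×L_4(5.6)
P(5.6) = 17.956800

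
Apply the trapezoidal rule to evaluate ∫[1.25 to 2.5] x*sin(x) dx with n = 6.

f(x) = x*sin(x)
a = 1.25, b = 2.5, n = 6
h = (b - a)/n = 0.208333

Trapezoidal rule: (h/2)[f(x₀) + 2f(x₁) + 2f(x₂) + ... + f(xₙ)]

x_0 = 1.2500, f(x_0) = 1.186231, coefficient = 1
x_1 = 1.4583, f(x_1) = 1.449121, coefficient = 2
x_2 = 1.6667, f(x_2) = 1.659013, coefficient = 2
x_3 = 1.8750, f(x_3) = 1.788911, coefficient = 2
x_4 = 2.0833, f(x_4) = 1.815632, coefficient = 2
x_5 = 2.2917, f(x_5) = 1.721572, coefficient = 2
x_6 = 2.5000, f(x_6) = 1.496180, coefficient = 1

I ≈ (0.208333/2) × 19.550908 = 2.036553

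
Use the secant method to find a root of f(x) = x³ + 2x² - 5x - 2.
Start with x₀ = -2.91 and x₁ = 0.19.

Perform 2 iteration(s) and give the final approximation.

f(x) = x³ + 2x² - 5x - 2
x₀ = -2.91, x₁ = 0.19

Secant formula: x_{n+1} = x_n - f(x_n)(x_n - x_{n-1})/(f(x_n) - f(x_{n-1}))

Iteration 1:
  f(-2.910000) = 4.844029
  f(0.190000) = -2.870941
  x_2 = 0.190000 - (-2.870941)×(0.190000 - (-2.910000))/(-2.870941 - 4.844029)
       = -0.963591
Iteration 2:
  f(0.190000) = -2.870941
  f(-0.963591) = 3.780266
  x_3 = -0.963591 - 3.780266×(-0.963591 - 0.190000)/(3.780266 - (-2.870941))
       = -0.307938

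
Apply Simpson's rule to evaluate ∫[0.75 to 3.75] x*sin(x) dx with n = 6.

f(x) = x*sin(x)
a = 0.75, b = 3.75, n = 6
h = (b - a)/n = 0.500000

Simpson's rule: (h/3)[f(x₀) + 4f(x₁) + 2f(x₂) + ... + f(xₙ)]

x_0 = 0.7500, f(x_0) = 0.511229, coefficient = 1
x_1 = 1.2500, f(x_1) = 1.186231, coefficient = 4
x_2 = 1.7500, f(x_2) = 1.721975, coefficient = 2
x_3 = 2.2500, f(x_3) = 1.750665, coefficient = 4
x_4 = 2.7500, f(x_4) = 1.049568, coefficient = 2
x_5 = 3.2500, f(x_5) = -0.351634, coefficient = 4
x_6 = 3.7500, f(x_6) = -2.143355, coefficient = 1

I ≈ (0.500000/3) × 14.252006 = 2.375334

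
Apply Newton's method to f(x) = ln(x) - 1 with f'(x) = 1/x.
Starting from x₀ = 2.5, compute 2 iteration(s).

f(x) = ln(x) - 1
f'(x) = 1/x
x₀ = 2.5

Newton-Raphson formula: x_{n+1} = x_n - f(x_n)/f'(x_n)

Iteration 1:
  f(2.500000) = -0.083709
  f'(2.500000) = 0.400000
  x_1 = 2.500000 - (-0.083709)/0.400000 = 2.709273
Iteration 2:
  f(2.709273) = -0.003320
  f'(2.709273) = 0.369103
  x_2 = 2.709273 - (-0.003320)/0.369103 = 2.718267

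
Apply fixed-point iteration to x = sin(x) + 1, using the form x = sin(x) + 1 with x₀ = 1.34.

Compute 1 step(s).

Equation: x = sin(x) + 1
Fixed-point form: x = sin(x) + 1
x₀ = 1.34

x_1 = g(1.340000) = 1.973485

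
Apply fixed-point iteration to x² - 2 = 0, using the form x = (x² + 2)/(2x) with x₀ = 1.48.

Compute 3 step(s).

Equation: x² - 2 = 0
Fixed-point form: x = (x² + 2)/(2x)
x₀ = 1.48

x_1 = g(1.480000) = 1.415676
x_2 = g(1.415676) = 1.414214
x_3 = g(1.414214) = 1.414214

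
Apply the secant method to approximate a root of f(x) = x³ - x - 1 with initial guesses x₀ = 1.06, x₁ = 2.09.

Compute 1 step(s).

f(x) = x³ - x - 1
x₀ = 1.06, x₁ = 2.09

Secant formula: x_{n+1} = x_n - f(x_n)(x_n - x_{n-1})/(f(x_n) - f(x_{n-1}))

Iteration 1:
  f(1.060000) = -0.868984
  f(2.090000) = 6.039329
  x_2 = 2.090000 - 6.039329×(2.090000 - 1.060000)/(6.039329 - (-0.868984))
       = 1.189562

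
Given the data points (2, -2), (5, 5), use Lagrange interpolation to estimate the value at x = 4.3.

Lagrange interpolation formula:
P(x) = Σ yᵢ × Lᵢ(x)
where Lᵢ(x) = Π_{j≠i} (x - xⱼ)/(xᵢ - xⱼ)

L_0(4.3) = (4.3 - 5)/(2 - 5) = 0.233333
L_1(4.3) = (4.3 - 2)/(5 - 2) = 0.766667

P(4.3) = (-2)×L_0(4.3) + 5×L_1(4.3)
P(4.3) = 3.366667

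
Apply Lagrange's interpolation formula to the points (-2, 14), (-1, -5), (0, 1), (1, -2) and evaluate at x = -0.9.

Lagrange interpolation formula:
P(x) = Σ yᵢ × Lᵢ(x)
where Lᵢ(x) = Π_{j≠i} (x - xⱼ)/(xᵢ - xⱼ)

L_0(-0.9) = (-0.9 - (-1))/(-2 - (-1)) × (-0.9 - 0)/(-2 - 0) × (-0.9 - 1)/(-2 - 1) = -0.028500
L_1(-0.9) = (-0.9 - (-2))/(-1 - (-2)) × (-0.9 - 0)/(-1 - 0) × (-0.9 - 1)/(-1 - 1) = 0.940500
L_2(-0.9) = (-0.9 - (-2))/(0 - (-2)) × (-0.9 - (-1))/(0 - (-1)) × (-0.9 - 1)/(0 - 1) = 0.104500
L_3(-0.9) = (-0.9 - (-2))/(1 - (-2)) × (-0.9 - (-1))/(1 - (-1)) × (-0.9 - 0)/(1 - 0) = -0.016500

P(-0.9) = 14×L_0(-0.9) + (-5)×L_1(-0.9) + 1×L_2(-0.9) + (-2)×L_3(-0.9)
P(-0.9) = -4.964000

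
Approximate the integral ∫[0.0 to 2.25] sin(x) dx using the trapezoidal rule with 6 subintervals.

f(x) = sin(x)
a = 0.0, b = 2.25, n = 6
h = (b - a)/n = 0.375000

Trapezoidal rule: (h/2)[f(x₀) + 2f(x₁) + 2f(x₂) + ... + f(xₙ)]

x_0 = 0.0000, f(x_0) = 0.000000, coefficient = 1
x_1 = 0.3750, f(x_1) = 0.366273, coefficient = 2
x_2 = 0.7500, f(x_2) = 0.681639, coefficient = 2
x_3 = 1.1250, f(x_3) = 0.902268, coefficient = 2
x_4 = 1.5000, f(x_4) = 0.997495, coefficient = 2
x_5 = 1.8750, f(x_5) = 0.954086, coefficient = 2
x_6 = 2.2500, f(x_6) = 0.778073, coefficient = 1

I ≈ (0.375000/2) × 8.581592 = 1.609049
Exact value: 1.628174
Error: 0.019125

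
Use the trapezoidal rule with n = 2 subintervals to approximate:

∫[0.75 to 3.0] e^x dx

f(x) = e^x
a = 0.75, b = 3.0, n = 2
h = (b - a)/n = 1.125000

Trapezoidal rule: (h/2)[f(x₀) + 2f(x₁) + 2f(x₂) + ... + f(xₙ)]

x_0 = 0.7500, f(x_0) = 2.117000, coefficient = 1
x_1 = 1.8750, f(x_1) = 6.520819, coefficient = 2
x_2 = 3.0000, f(x_2) = 20.085537, coefficient = 1

I ≈ (1.125000/2) × 35.244175 = 19.824849
Exact value: 17.968537
Error: 1.856312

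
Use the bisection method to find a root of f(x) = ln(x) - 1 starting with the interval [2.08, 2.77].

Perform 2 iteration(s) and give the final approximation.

f(x) = ln(x) - 1
Initial interval: [2.08, 2.77]

Iteration 1:
  c_1 = (2.080000 + 2.770000)/2 = 2.425000
  f(c_1) = f(2.425000) = -0.114168
  f(a) × f(c) ≥ 0, new interval: [2.425000, 2.770000]
Iteration 2:
  c_2 = (2.425000 + 2.770000)/2 = 2.597500
  f(c_2) = f(2.597500) = -0.045451
  f(a) × f(c) ≥ 0, new interval: [2.597500, 2.770000]

After 2 iteration(s), the approximation is c_2 = 2.597500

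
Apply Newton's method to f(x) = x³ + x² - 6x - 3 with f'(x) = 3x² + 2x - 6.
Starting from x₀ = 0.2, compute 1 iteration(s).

f(x) = x³ + x² - 6x - 3
f'(x) = 3x² + 2x - 6
x₀ = 0.2

Newton-Raphson formula: x_{n+1} = x_n - f(x_n)/f'(x_n)

Iteration 1:
  f(0.200000) = -4.152000
  f'(0.200000) = -5.480000
  x_1 = 0.200000 - (-4.152000)/(-5.480000) = -0.557664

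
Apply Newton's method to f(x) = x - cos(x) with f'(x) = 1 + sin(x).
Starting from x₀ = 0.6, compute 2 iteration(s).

f(x) = x - cos(x)
f'(x) = 1 + sin(x)
x₀ = 0.6

Newton-Raphson formula: x_{n+1} = x_n - f(x_n)/f'(x_n)

Iteration 1:
  f(0.600000) = -0.225336
  f'(0.600000) = 1.564642
  x_1 = 0.600000 - (-0.225336)/1.564642 = 0.744017
Iteration 2:
  f(0.744017) = 0.008264
  f'(0.744017) = 1.677249
  x_2 = 0.744017 - 0.008264/1.677249 = 0.739090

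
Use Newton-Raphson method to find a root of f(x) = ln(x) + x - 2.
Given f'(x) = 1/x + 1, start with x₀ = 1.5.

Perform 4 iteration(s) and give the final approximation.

f(x) = ln(x) + x - 2
f'(x) = 1/x + 1
x₀ = 1.5

Newton-Raphson formula: x_{n+1} = x_n - f(x_n)/f'(x_n)

Iteration 1:
  f(1.500000) = -0.094535
  f'(1.500000) = 1.666667
  x_1 = 1.500000 - (-0.094535)/1.666667 = 1.556721
Iteration 2:
  f(1.556721) = -0.000697
  f'(1.556721) = 1.642376
  x_2 = 1.556721 - (-0.000697)/1.642376 = 1.557146
Iteration 3:
  f(1.557146) = 0.000000
  f'(1.557146) = 1.642201
  x_3 = 1.557146 - 0.000000/1.642201 = 1.557146
Iteration 4:
  f(1.557146) = 0.000000
  f'(1.557146) = 1.642201
  x_4 = 1.557146 - 0.000000/1.642201 = 1.557146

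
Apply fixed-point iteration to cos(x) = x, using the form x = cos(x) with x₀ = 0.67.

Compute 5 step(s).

Equation: cos(x) = x
Fixed-point form: x = cos(x)
x₀ = 0.67

x_1 = g(0.670000) = 0.783822
x_2 = g(0.783822) = 0.708221
x_3 = g(0.708221) = 0.759521
x_4 = g(0.759521) = 0.725166
x_5 = g(0.725166) = 0.748389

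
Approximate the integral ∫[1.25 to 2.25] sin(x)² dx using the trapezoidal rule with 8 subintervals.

f(x) = sin(x)²
a = 1.25, b = 2.25, n = 8
h = (b - a)/n = 0.125000

Trapezoidal rule: (h/2)[f(x₀) + 2f(x₁) + 2f(x₂) + ... + f(xₙ)]

x_0 = 1.2500, f(x_0) = 0.900572, coefficient = 1
x_1 = 1.3750, f(x_1) = 0.962151, coefficient = 2
x_2 = 1.5000, f(x_2) = 0.994996, coefficient = 2
x_3 = 1.6250, f(x_3) = 0.997065, coefficient = 2
x_4 = 1.7500, f(x_4) = 0.968228, coefficient = 2
x_5 = 1.8750, f(x_5) = 0.910280, coefficient = 2
x_6 = 2.0000, f(x_6) = 0.826822, coefficient = 2
x_7 = 2.1250, f(x_7) = 0.723044, coefficient = 2
x_8 = 2.2500, f(x_8) = 0.605398, coefficient = 1

I ≈ (0.125000/2) × 14.271141 = 0.891946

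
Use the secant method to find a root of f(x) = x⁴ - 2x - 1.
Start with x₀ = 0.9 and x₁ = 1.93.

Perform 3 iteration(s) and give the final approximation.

f(x) = x⁴ - 2x - 1
x₀ = 0.9, x₁ = 1.93

Secant formula: x_{n+1} = x_n - f(x_n)(x_n - x_{n-1})/(f(x_n) - f(x_{n-1}))

Iteration 1:
  f(0.900000) = -2.143900
  f(1.930000) = 9.014880
  x_2 = 1.930000 - 9.014880×(1.930000 - 0.900000)/(9.014880 - (-2.143900))
       = 1.097891
Iteration 2:
  f(1.930000) = 9.014880
  f(1.097891) = -1.742880
  x_3 = 1.097891 - (-1.742880)×(1.097891 - 1.930000)/(-1.742880 - 9.014880)
       = 1.232702
Iteration 3:
  f(1.097891) = -1.742880
  f(1.232702) = -1.156360
  x_4 = 1.232702 - (-1.156360)×(1.232702 - 1.097891)/(-1.156360 - (-1.742880))
       = 1.498491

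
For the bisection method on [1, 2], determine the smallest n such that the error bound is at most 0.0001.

We need (b-a)/2^n ≤ 0.0001
(2 - 1)/2^n ≤ 0.0001
1/2^n ≤ 0.0001
2^n ≥ 10000
n ≥ log₂(10000) = 13.29
n ≥ 14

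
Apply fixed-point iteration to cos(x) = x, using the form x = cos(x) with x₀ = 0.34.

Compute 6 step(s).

Equation: cos(x) = x
Fixed-point form: x = cos(x)
x₀ = 0.34

x_1 = g(0.340000) = 0.942755
x_2 = g(0.942755) = 0.587561
x_3 = g(0.587561) = 0.832295
x_4 = g(0.832295) = 0.673180
x_5 = g(0.673180) = 0.781843
x_6 = g(0.781843) = 0.709616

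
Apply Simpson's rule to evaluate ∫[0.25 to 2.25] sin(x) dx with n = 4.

f(x) = sin(x)
a = 0.25, b = 2.25, n = 4
h = (b - a)/n = 0.500000

Simpson's rule: (h/3)[f(x₀) + 4f(x₁) + 2f(x₂) + ... + f(xₙ)]

x_0 = 0.2500, f(x_0) = 0.247404, coefficient = 1
x_1 = 0.7500, f(x_1) = 0.681639, coefficient = 4
x_2 = 1.2500, f(x_2) = 0.948985, coefficient = 2
x_3 = 1.7500, f(x_3) = 0.983986, coefficient = 4
x_4 = 2.2500, f(x_4) = 0.778073, coefficient = 1

I ≈ (0.500000/3) × 9.585945 = 1.597658
Exact value: 1.597086
Error: 0.000571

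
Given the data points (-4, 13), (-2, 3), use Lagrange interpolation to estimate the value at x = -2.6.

Lagrange interpolation formula:
P(x) = Σ yᵢ × Lᵢ(x)
where Lᵢ(x) = Π_{j≠i} (x - xⱼ)/(xᵢ - xⱼ)

L_0(-2.6) = (-2.6 - (-2))/(-4 - (-2)) = 0.300000
L_1(-2.6) = (-2.6 - (-4))/(-2 - (-4)) = 0.700000

P(-2.6) = 13×L_0(-2.6) + 3×L_1(-2.6)
P(-2.6) = 6.000000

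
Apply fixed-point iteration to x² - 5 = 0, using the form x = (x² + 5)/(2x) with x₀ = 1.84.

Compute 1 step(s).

Equation: x² - 5 = 0
Fixed-point form: x = (x² + 5)/(2x)
x₀ = 1.84

x_1 = g(1.840000) = 2.278696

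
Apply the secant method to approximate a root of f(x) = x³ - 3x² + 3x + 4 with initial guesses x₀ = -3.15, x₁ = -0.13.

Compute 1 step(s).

f(x) = x³ - 3x² + 3x + 4
x₀ = -3.15, x₁ = -0.13

Secant formula: x_{n+1} = x_n - f(x_n)(x_n - x_{n-1})/(f(x_n) - f(x_{n-1}))

Iteration 1:
  f(-3.150000) = -66.473375
  f(-0.130000) = 3.557103
  x_2 = -0.130000 - 3.557103×(-0.130000 - (-3.150000))/(3.557103 - (-66.473375))
       = -0.283397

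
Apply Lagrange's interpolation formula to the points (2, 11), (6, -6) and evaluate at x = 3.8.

Lagrange interpolation formula:
P(x) = Σ yᵢ × Lᵢ(x)
where Lᵢ(x) = Π_{j≠i} (x - xⱼ)/(xᵢ - xⱼ)

L_0(3.8) = (3.8 - 6)/(2 - 6) = 0.550000
L_1(3.8) = (3.8 - 2)/(6 - 2) = 0.450000

P(3.8) = 11×L_0(3.8) + (-6)×L_1(3.8)
P(3.8) = 3.350000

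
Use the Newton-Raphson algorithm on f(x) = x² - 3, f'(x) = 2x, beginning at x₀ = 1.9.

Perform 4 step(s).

f(x) = x² - 3
f'(x) = 2x
x₀ = 1.9

Newton-Raphson formula: x_{n+1} = x_n - f(x_n)/f'(x_n)

Iteration 1:
  f(1.900000) = 0.610000
  f'(1.900000) = 3.800000
  x_1 = 1.900000 - 0.610000/3.800000 = 1.739474
Iteration 2:
  f(1.739474) = 0.025769
  f'(1.739474) = 3.478947
  x_2 = 1.739474 - 0.025769/3.478947 = 1.732067
Iteration 3:
  f(1.732067) = 0.000055
  f'(1.732067) = 3.464133
  x_3 = 1.732067 - 0.000055/3.464133 = 1.732051
Iteration 4:
  f(1.732051) = 0.000000
  f'(1.732051) = 3.464102
  x_4 = 1.732051 - 0.000000/3.464102 = 1.732051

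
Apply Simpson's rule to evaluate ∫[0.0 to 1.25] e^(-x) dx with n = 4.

f(x) = e^(-x)
a = 0.0, b = 1.25, n = 4
h = (b - a)/n = 0.312500

Simpson's rule: (h/3)[f(x₀) + 4f(x₁) + 2f(x₂) + ... + f(xₙ)]

x_0 = 0.0000, f(x_0) = 1.000000, coefficient = 1
x_1 = 0.3125, f(x_1) = 0.731616, coefficient = 4
x_2 = 0.6250, f(x_2) = 0.535261, coefficient = 2
x_3 = 0.9375, f(x_3) = 0.391606, coefficient = 4
x_4 = 1.2500, f(x_4) = 0.286505, coefficient = 1

I ≈ (0.312500/3) × 6.849913 = 0.713533
Exact value: 0.713495
Error: 0.000037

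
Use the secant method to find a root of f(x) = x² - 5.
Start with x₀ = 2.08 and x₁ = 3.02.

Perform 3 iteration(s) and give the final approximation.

f(x) = x² - 5
x₀ = 2.08, x₁ = 3.02

Secant formula: x_{n+1} = x_n - f(x_n)(x_n - x_{n-1})/(f(x_n) - f(x_{n-1}))

Iteration 1:
  f(2.080000) = -0.673600
  f(3.020000) = 4.120400
  x_2 = 3.020000 - 4.120400×(3.020000 - 2.080000)/(4.120400 - (-0.673600))
       = 2.212078
Iteration 2:
  f(3.020000) = 4.120400
  f(2.212078) = -0.106709
  x_3 = 2.212078 - (-0.106709)×(2.212078 - 3.020000)/(-0.106709 - 4.120400)
       = 2.232474
Iteration 3:
  f(2.212078) = -0.106709
  f(2.232474) = -0.016062
  x_4 = 2.232474 - (-0.016062)×(2.232474 - 2.212078)/(-0.016062 - (-0.106709))
       = 2.236087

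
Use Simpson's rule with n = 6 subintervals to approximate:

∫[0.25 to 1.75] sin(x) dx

f(x) = sin(x)
a = 0.25, b = 1.75, n = 6
h = (b - a)/n = 0.250000

Simpson's rule: (h/3)[f(x₀) + 4f(x₁) + 2f(x₂) + ... + f(xₙ)]

x_0 = 0.2500, f(x_0) = 0.247404, coefficient = 1
x_1 = 0.5000, f(x_1) = 0.479426, coefficient = 4
x_2 = 0.7500, f(x_2) = 0.681639, coefficient = 2
x_3 = 1.0000, f(x_3) = 0.841471, coefficient = 4
x_4 = 1.2500, f(x_4) = 0.948985, coefficient = 2
x_5 = 1.5000, f(x_5) = 0.997495, coefficient = 4
x_6 = 1.7500, f(x_6) = 0.983986, coefficient = 1

I ≈ (0.250000/3) × 13.766203 = 1.147184
Exact value: 1.147158
Error: 0.000025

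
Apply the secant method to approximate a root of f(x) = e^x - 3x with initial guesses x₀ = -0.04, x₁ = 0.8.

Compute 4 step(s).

f(x) = e^x - 3x
x₀ = -0.04, x₁ = 0.8

Secant formula: x_{n+1} = x_n - f(x_n)(x_n - x_{n-1})/(f(x_n) - f(x_{n-1}))

Iteration 1:
  f(-0.040000) = 1.080789
  f(0.800000) = -0.174459
  x_2 = 0.800000 - (-0.174459)×(0.800000 - (-0.040000))/(-0.174459 - 1.080789)
       = 0.683254
Iteration 2:
  f(0.800000) = -0.174459
  f(0.683254) = -0.069451
  x_3 = 0.683254 - (-0.069451)×(0.683254 - 0.800000)/(-0.069451 - (-0.174459))
       = 0.606040
Iteration 3:
  f(0.683254) = -0.069451
  f(0.606040) = 0.015038
  x_4 = 0.606040 - 0.015038×(0.606040 - 0.683254)/(0.015038 - (-0.069451))
       = 0.619783
Iteration 4:
  f(0.606040) = 0.015038
  f(0.619783) = -0.000824
  x_5 = 0.619783 - (-0.000824)×(0.619783 - 0.606040)/(-0.000824 - 0.015038)
       = 0.619069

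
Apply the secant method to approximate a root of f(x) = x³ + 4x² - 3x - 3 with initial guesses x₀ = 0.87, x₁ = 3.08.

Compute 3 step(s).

f(x) = x³ + 4x² - 3x - 3
x₀ = 0.87, x₁ = 3.08

Secant formula: x_{n+1} = x_n - f(x_n)(x_n - x_{n-1})/(f(x_n) - f(x_{n-1}))

Iteration 1:
  f(0.870000) = -1.923897
  f(3.080000) = 54.923712
  x_2 = 3.080000 - 54.923712×(3.080000 - 0.870000)/(54.923712 - (-1.923897))
       = 0.944793
Iteration 2:
  f(3.080000) = 54.923712
  f(0.944793) = -1.420488
  x_3 = 0.944793 - (-1.420488)×(0.944793 - 3.080000)/(-1.420488 - 54.923712)
       = 0.998624
Iteration 3:
  f(0.944793) = -1.420488
  f(0.998624) = -1.010997
  x_4 = 0.998624 - (-1.010997)×(0.998624 - 0.944793)/(-1.010997 - (-1.420488))
       = 1.131526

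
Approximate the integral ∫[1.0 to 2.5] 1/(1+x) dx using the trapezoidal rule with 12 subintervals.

f(x) = 1/(1+x)
a = 1.0, b = 2.5, n = 12
h = (b - a)/n = 0.125000

Trapezoidal rule: (h/2)[f(x₀) + 2f(x₁) + 2f(x₂) + ... + f(xₙ)]

x_0 = 1.0000, f(x_0) = 0.500000, coefficient = 1
x_1 = 1.1250, f(x_1) = 0.470588, coefficient = 2
x_2 = 1.2500, f(x_2) = 0.444444, coefficient = 2
x_3 = 1.3750, f(x_3) = 0.421053, coefficient = 2
x_4 = 1.5000, f(x_4) = 0.400000, coefficient = 2
x_5 = 1.6250, f(x_5) = 0.380952, coefficient = 2
x_6 = 1.7500, f(x_6) = 0.363636, coefficient = 2
x_7 = 1.8750, f(x_7) = 0.347826, coefficient = 2
x_8 = 2.0000, f(x_8) = 0.333333, coefficient = 2
x_9 = 2.1250, f(x_9) = 0.320000, coefficient = 2
x_10 = 2.2500, f(x_10) = 0.307692, coefficient = 2
x_11 = 2.3750, f(x_11) = 0.296296, coefficient = 2
x_12 = 2.5000, f(x_12) = 0.285714, coefficient = 1

I ≈ (0.125000/2) × 8.957358 = 0.559835
Exact value: 0.559616
Error: 0.000219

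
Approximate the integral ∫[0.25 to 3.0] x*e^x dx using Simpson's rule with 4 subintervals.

f(x) = x*e^x
a = 0.25, b = 3.0, n = 4
h = (b - a)/n = 0.687500

Simpson's rule: (h/3)[f(x₀) + 4f(x₁) + 2f(x₂) + ... + f(xₙ)]

x_0 = 0.2500, f(x_0) = 0.321006, coefficient = 1
x_1 = 0.9375, f(x_1) = 2.393990, coefficient = 4
x_2 = 1.6250, f(x_2) = 8.252431, coefficient = 2
x_3 = 2.3125, f(x_3) = 23.355423, coefficient = 4
x_4 = 3.0000, f(x_4) = 60.256611, coefficient = 1

I ≈ (0.687500/3) × 180.080130 = 41.268363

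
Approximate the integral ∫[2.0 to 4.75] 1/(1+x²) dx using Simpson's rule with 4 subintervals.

f(x) = 1/(1+x²)
a = 2.0, b = 4.75, n = 4
h = (b - a)/n = 0.687500

Simpson's rule: (h/3)[f(x₀) + 4f(x₁) + 2f(x₂) + ... + f(xₙ)]

x_0 = 2.0000, f(x_0) = 0.200000, coefficient = 1
x_1 = 2.6875, f(x_1) = 0.121615, coefficient = 4
x_2 = 3.3750, f(x_2) = 0.080706, coefficient = 2
x_3 = 4.0625, f(x_3) = 0.057130, coefficient = 4
x_4 = 4.7500, f(x_4) = 0.042440, coefficient = 1

I ≈ (0.687500/3) × 1.118834 = 0.256399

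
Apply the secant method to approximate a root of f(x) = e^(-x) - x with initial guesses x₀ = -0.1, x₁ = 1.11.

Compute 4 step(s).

f(x) = e^(-x) - x
x₀ = -0.1, x₁ = 1.11

Secant formula: x_{n+1} = x_n - f(x_n)(x_n - x_{n-1})/(f(x_n) - f(x_{n-1}))

Iteration 1:
  f(-0.100000) = 1.205171
  f(1.110000) = -0.780441
  x_2 = 1.110000 - (-0.780441)×(1.110000 - (-0.100000))/(-0.780441 - 1.205171)
       = 0.634412
Iteration 2:
  f(1.110000) = -0.780441
  f(0.634412) = -0.104164
  x_3 = 0.634412 - (-0.104164)×(0.634412 - 1.110000)/(-0.104164 - (-0.780441))
       = 0.561159
Iteration 3:
  f(0.634412) = -0.104164
  f(0.561159) = 0.009389
  x_4 = 0.561159 - 0.009389×(0.561159 - 0.634412)/(0.009389 - (-0.104164))
       = 0.567215
Iteration 4:
  f(0.561159) = 0.009389
  f(0.567215) = -0.000113
  x_5 = 0.567215 - (-0.000113)×(0.567215 - 0.561159)/(-0.000113 - 0.009389)
       = 0.567143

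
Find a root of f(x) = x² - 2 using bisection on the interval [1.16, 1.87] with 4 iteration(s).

f(x) = x² - 2
Initial interval: [1.16, 1.87]

Iteration 1:
  c_1 = (1.160000 + 1.870000)/2 = 1.515000
  f(c_1) = f(1.515000) = 0.295225
  f(a) × f(c) < 0, new interval: [1.160000, 1.515000]
Iteration 2:
  c_2 = (1.160000 + 1.515000)/2 = 1.337500
  f(c_2) = f(1.337500) = -0.211094
  f(a) × f(c) ≥ 0, new interval: [1.337500, 1.515000]
Iteration 3:
  c_3 = (1.337500 + 1.515000)/2 = 1.426250
  f(c_3) = f(1.426250) = 0.034189
  f(a) × f(c) < 0, new interval: [1.337500, 1.426250]
Iteration 4:
  c_4 = (1.337500 + 1.426250)/2 = 1.381875
  f(c_4) = f(1.381875) = -0.090421
  f(a) × f(c) ≥ 0, new interval: [1.381875, 1.426250]

After 4 iteration(s), the approximation is c_4 = 1.381875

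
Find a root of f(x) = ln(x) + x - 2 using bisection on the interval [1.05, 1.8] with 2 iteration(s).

f(x) = ln(x) + x - 2
Initial interval: [1.05, 1.8]

Iteration 1:
  c_1 = (1.050000 + 1.800000)/2 = 1.425000
  f(c_1) = f(1.425000) = -0.220828
  f(a) × f(c) ≥ 0, new interval: [1.425000, 1.800000]
Iteration 2:
  c_2 = (1.425000 + 1.800000)/2 = 1.612500
  f(c_2) = f(1.612500) = 0.090286
  f(a) × f(c) < 0, new interval: [1.425000, 1.612500]

After 2 iteration(s), the approximation is c_2 = 1.612500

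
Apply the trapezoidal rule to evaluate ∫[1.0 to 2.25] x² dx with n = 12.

f(x) = x²
a = 1.0, b = 2.25, n = 12
h = (b - a)/n = 0.104167

Trapezoidal rule: (h/2)[f(x₀) + 2f(x₁) + 2f(x₂) + ... + f(xₙ)]

x_0 = 1.0000, f(x_0) = 1.000000, coefficient = 1
x_1 = 1.1042, f(x_1) = 1.219184, coefficient = 2
x_2 = 1.2083, f(x_2) = 1.460069, coefficient = 2
x_3 = 1.3125, f(x_3) = 1.722656, coefficient = 2
x_4 = 1.4167, f(x_4) = 2.006944, coefficient = 2
x_5 = 1.5208, f(x_5) = 2.312934, coefficient = 2
x_6 = 1.6250, f(x_6) = 2.640625, coefficient = 2
x_7 = 1.7292, f(x_7) = 2.990017, coefficient = 2
x_8 = 1.8333, f(x_8) = 3.361111, coefficient = 2
x_9 = 1.9375, f(x_9) = 3.753906, coefficient = 2
x_10 = 2.0417, f(x_10) = 4.168403, coefficient = 2
x_11 = 2.1458, f(x_11) = 4.604601, coefficient = 2
x_12 = 2.2500, f(x_12) = 5.062500, coefficient = 1

I ≈ (0.104167/2) × 66.543403 = 3.465802
Exact value: 3.463542
Error: 0.002261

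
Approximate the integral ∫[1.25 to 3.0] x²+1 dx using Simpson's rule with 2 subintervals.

f(x) = x²+1
a = 1.25, b = 3.0, n = 2
h = (b - a)/n = 0.875000

Simpson's rule: (h/3)[f(x₀) + 4f(x₁) + 2f(x₂) + ... + f(xₙ)]

x_0 = 1.2500, f(x_0) = 2.562500, coefficient = 1
x_1 = 2.1250, f(x_1) = 5.515625, coefficient = 4
x_2 = 3.0000, f(x_2) = 10.000000, coefficient = 1

I ≈ (0.875000/3) × 34.625000 = 10.098958
Exact value: 10.098958
Error: 0.000000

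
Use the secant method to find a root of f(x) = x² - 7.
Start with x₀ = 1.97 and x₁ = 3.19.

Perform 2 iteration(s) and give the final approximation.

f(x) = x² - 7
x₀ = 1.97, x₁ = 3.19

Secant formula: x_{n+1} = x_n - f(x_n)(x_n - x_{n-1})/(f(x_n) - f(x_{n-1}))

Iteration 1:
  f(1.970000) = -3.119100
  f(3.190000) = 3.176100
  x_2 = 3.190000 - 3.176100×(3.190000 - 1.970000)/(3.176100 - (-3.119100))
       = 2.574477
Iteration 2:
  f(3.190000) = 3.176100
  f(2.574477) = -0.372069
  x_3 = 2.574477 - (-0.372069)×(2.574477 - 3.190000)/(-0.372069 - 3.176100)
       = 2.639022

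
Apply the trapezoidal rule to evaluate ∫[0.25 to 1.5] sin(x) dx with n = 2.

f(x) = sin(x)
a = 0.25, b = 1.5, n = 2
h = (b - a)/n = 0.625000

Trapezoidal rule: (h/2)[f(x₀) + 2f(x₁) + 2f(x₂) + ... + f(xₙ)]

x_0 = 0.2500, f(x_0) = 0.247404, coefficient = 1
x_1 = 0.8750, f(x_1) = 0.767544, coefficient = 2
x_2 = 1.5000, f(x_2) = 0.997495, coefficient = 1

I ≈ (0.625000/2) × 2.779986 = 0.868746
Exact value: 0.898175
Error: 0.029430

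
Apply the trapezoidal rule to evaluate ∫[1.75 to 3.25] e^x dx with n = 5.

f(x) = e^x
a = 1.75, b = 3.25, n = 5
h = (b - a)/n = 0.300000

Trapezoidal rule: (h/2)[f(x₀) + 2f(x₁) + 2f(x₂) + ... + f(xₙ)]

x_0 = 1.7500, f(x_0) = 5.754603, coefficient = 1
x_1 = 2.0500, f(x_1) = 7.767901, coefficient = 2
x_2 = 2.3500, f(x_2) = 10.485570, coefficient = 2
x_3 = 2.6500, f(x_3) = 14.154039, coefficient = 2
x_4 = 2.9500, f(x_4) = 19.105954, coefficient = 2
x_5 = 3.2500, f(x_5) = 25.790340, coefficient = 1

I ≈ (0.300000/2) × 134.571869 = 20.185780
Exact value: 20.035737
Error: 0.150043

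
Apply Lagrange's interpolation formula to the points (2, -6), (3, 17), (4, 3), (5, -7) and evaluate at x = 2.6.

Lagrange interpolation formula:
P(x) = Σ yᵢ × Lᵢ(x)
where Lᵢ(x) = Π_{j≠i} (x - xⱼ)/(xᵢ - xⱼ)

L_0(2.6) = (2.6 - 3)/(2 - 3) × (2.6 - 4)/(2 - 4) × (2.6 - 5)/(2 - 5) = 0.224000
L_1(2.6) = (2.6 - 2)/(3 - 2) × (2.6 - 4)/(3 - 4) × (2.6 - 5)/(3 - 5) = 1.008000
L_2(2.6) = (2.6 - 2)/(4 - 2) × (2.6 - 3)/(4 - 3) × (2.6 - 5)/(4 - 5) = -0.288000
L_3(2.6) = (2.6 - 2)/(5 - 2) × (2.6 - 3)/(5 - 3) × (2.6 - 4)/(5 - 4) = 0.056000

P(2.6) = (-6)×L_0(2.6) + 17×L_1(2.6) + 3×L_2(2.6) + (-7)×L_3(2.6)
P(2.6) = 14.536000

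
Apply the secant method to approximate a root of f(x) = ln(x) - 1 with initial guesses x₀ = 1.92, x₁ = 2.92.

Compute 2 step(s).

f(x) = ln(x) - 1
x₀ = 1.92, x₁ = 2.92

Secant formula: x_{n+1} = x_n - f(x_n)(x_n - x_{n-1})/(f(x_n) - f(x_{n-1}))

Iteration 1:
  f(1.920000) = -0.347675
  f(2.920000) = 0.071584
  x_2 = 2.920000 - 0.071584×(2.920000 - 1.920000)/(0.071584 - (-0.347675))
       = 2.749261
Iteration 2:
  f(2.920000) = 0.071584
  f(2.749261) = 0.011332
  x_3 = 2.749261 - 0.011332×(2.749261 - 2.920000)/(0.011332 - 0.071584)
       = 2.717148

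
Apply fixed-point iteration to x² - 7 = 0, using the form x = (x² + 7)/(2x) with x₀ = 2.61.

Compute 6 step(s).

Equation: x² - 7 = 0
Fixed-point form: x = (x² + 7)/(2x)
x₀ = 2.61

x_1 = g(2.610000) = 2.645996
x_2 = g(2.645996) = 2.645751
x_3 = g(2.645751) = 2.645751
x_4 = g(2.645751) = 2.645751
x_5 = g(2.645751) = 2.645751
x_6 = g(2.645751) = 2.645751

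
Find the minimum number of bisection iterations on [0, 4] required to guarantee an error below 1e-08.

We need (b-a)/2^n ≤ 1e-08
(4 - 0)/2^n ≤ 1e-08
4/2^n ≤ 1e-08
2^n ≥ 400000000
n ≥ log₂(400000000) = 28.58
n ≥ 29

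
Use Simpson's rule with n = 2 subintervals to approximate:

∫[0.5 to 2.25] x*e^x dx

f(x) = x*e^x
a = 0.5, b = 2.25, n = 2
h = (b - a)/n = 0.875000

Simpson's rule: (h/3)[f(x₀) + 4f(x₁) + 2f(x₂) + ... + f(xₙ)]

x_0 = 0.5000, f(x_0) = 0.824361, coefficient = 1
x_1 = 1.3750, f(x_1) = 5.438230, coefficient = 4
x_2 = 2.2500, f(x_2) = 21.347406, coefficient = 1

I ≈ (0.875000/3) × 43.924688 = 12.811367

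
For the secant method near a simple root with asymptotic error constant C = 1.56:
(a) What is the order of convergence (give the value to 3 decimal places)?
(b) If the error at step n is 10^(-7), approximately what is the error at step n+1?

(a) Secant method has superlinear convergence with order φ = (1+√5)/2 ≈ 1.618.
    This means |e_{n+1}| ≈ C|e_n|^1.618.

(b) With |e_n| = 10^(-7) and C = 1.56:
    |e_{n+1}| ≈ 1.56 × (10^(-7))^1.618 = 1.56 × 10^(-11.33)

(a) ≈ 1.618 (golden ratio); (b) |e_{n+1}| ≈ 7.360e-12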